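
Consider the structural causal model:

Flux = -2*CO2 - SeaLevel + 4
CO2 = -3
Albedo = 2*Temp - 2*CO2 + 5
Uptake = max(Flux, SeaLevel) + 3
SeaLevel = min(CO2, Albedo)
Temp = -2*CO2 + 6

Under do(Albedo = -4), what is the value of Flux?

14

do(Albedo=-4) replaces the equation Albedo = 2*Temp - 2*CO2 + 5 with the constant Albedo = -4.
SeaLevel = min(CO2, Albedo)  [with CO2=-3, Albedo=-4]  = -4
Flux = -2*CO2 - SeaLevel + 4  [with CO2=-3, SeaLevel=-4]  = 14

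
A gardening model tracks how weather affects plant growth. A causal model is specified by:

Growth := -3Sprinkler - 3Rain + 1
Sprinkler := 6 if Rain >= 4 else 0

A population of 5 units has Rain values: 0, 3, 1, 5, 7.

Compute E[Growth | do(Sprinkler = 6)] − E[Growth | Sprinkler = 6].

8.4

Every unit gets Sprinkler=6 under the intervention. Growth values become -17, -26, -20, -32, -38; E[Growth|do(Sprinkler=6)] = -26.6.
Observing Sprinkler=6 restricts to units where Sprinkler's equation naturally yields 6: Rain ∈ {5, 7}. In that subpopulation Growth = -32, -38, mean -35.
Difference = -26.6 − (-35) = 8.4.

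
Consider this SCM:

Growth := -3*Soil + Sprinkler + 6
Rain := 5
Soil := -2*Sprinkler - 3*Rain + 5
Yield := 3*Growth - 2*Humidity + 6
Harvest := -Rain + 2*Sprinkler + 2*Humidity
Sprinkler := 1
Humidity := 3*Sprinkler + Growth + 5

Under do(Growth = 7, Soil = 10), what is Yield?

-3

The joint intervention fixes Growth = 7, Soil = 10, removing each variable's own equation.
Humidity = 3*Sprinkler + Growth + 5  [with Sprinkler=1, Growth=7]  = 15
Yield = 3*Growth - 2*Humidity + 6  [with Growth=7, Humidity=15]  = -3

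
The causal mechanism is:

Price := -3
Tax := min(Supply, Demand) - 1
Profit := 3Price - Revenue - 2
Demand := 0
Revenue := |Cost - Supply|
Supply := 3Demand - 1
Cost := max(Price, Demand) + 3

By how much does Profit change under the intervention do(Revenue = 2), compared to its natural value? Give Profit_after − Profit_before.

Under do(Revenue=2), the mechanism Revenue := |Cost - Supply| is discarded; Revenue is fixed at 2.
Profit = 3Price - Revenue - 2  [with Price=-3, Revenue=2]  = -13
Without intervention: Supply = 3Demand - 1  [with Demand=0]  = -1; Cost = max(Price, Demand) + 3  [with Price=-3, Demand=0]  = 3; Revenue = |Cost - Supply|  [with Cost=3, Supply=-1]  = 4; Profit = 3Price - Revenue - 2  [with Price=-3, Revenue=4]  = -15.
Change = -13 − (-15) = 2.

2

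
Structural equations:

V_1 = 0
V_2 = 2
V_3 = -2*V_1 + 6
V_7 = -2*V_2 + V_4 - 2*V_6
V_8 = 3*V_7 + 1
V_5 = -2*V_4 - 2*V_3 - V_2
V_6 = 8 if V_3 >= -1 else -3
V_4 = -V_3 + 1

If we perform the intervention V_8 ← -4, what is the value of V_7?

Intervening sets V_8 = -4 and removes its equation (V_8 = 3*V_7 + 1).
Since V_7 is not a descendant of the intervened variable, it is unaffected.
V_3 = -2*V_1 + 6  [with V_1=0]  = 6
V_4 = -V_3 + 1  [with V_3=6]  = -5
V_6 = 8 if V_3 >= -1 else -3  [with V_3=6]  = 8
V_7 = -2*V_2 + V_4 - 2*V_6  [with V_2=2, V_4=-5, V_6=8]  = -25

-25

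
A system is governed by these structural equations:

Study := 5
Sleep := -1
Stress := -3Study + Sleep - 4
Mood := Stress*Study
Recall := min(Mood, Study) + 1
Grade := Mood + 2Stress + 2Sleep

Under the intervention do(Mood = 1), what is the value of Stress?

-20

Under do(Mood=1), the mechanism Mood := Stress*Study is discarded; Mood is fixed at 1.
Since Stress is not a descendant of the intervened variable, it is unaffected.
Stress = -3Study + Sleep - 4  [with Study=5, Sleep=-1]  = -20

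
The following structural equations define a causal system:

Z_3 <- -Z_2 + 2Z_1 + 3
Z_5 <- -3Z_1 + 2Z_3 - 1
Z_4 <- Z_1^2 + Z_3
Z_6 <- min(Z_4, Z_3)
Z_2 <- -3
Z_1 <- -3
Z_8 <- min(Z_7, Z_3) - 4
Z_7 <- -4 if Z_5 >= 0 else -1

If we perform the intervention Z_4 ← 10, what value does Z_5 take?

8

Intervening sets Z_4 = 10 and removes its equation (Z_4 <- Z_1^2 + Z_3).
No directed path runs from Z_4 to Z_5, so Z_5 keeps its natural value.
Z_3 = -Z_2 + 2Z_1 + 3  [with Z_2=-3, Z_1=-3]  = 0
Z_5 = -3Z_1 + 2Z_3 - 1  [with Z_1=-3, Z_3=0]  = 8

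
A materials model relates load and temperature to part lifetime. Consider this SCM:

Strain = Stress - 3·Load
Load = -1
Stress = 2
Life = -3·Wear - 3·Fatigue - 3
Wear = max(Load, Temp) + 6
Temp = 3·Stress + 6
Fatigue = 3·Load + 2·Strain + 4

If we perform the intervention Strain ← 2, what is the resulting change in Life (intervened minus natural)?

The intervention breaks the incoming arrows to Strain: Strain = Stress - 3·Load no longer applies, and Strain = 2.
Temp = 3·Stress + 6  [with Stress=2]  = 12
Wear = max(Load, Temp) + 6  [with Load=-1, Temp=12]  = 18
Fatigue = 3·Load + 2·Strain + 4  [with Load=-1, Strain=2]  = 5
Life = -3·Wear - 3·Fatigue - 3  [with Wear=18, Fatigue=5]  = -72
Without intervention: Strain = Stress - 3·Load  [with Stress=2, Load=-1]  = 5; Temp = 3·Stress + 6  [with Stress=2]  = 12; Wear = max(Load, Temp) + 6  [with Load=-1, Temp=12]  = 18; Fatigue = 3·Load + 2·Strain + 4  [with Load=-1, Strain=5]  = 11; Life = -3·Wear - 3·Fatigue - 3  [with Wear=18, Fatigue=11]  = -90.
Change = -72 − (-90) = 18.

18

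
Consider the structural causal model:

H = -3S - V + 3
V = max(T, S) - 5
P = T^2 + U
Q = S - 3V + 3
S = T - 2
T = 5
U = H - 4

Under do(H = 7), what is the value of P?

The intervention breaks the incoming arrows to H: H = -3S - V + 3 no longer applies, and H = 7.
U = H - 4  [with H=7]  = 3
P = T^2 + U  [with T=5, U=3]  = 28

28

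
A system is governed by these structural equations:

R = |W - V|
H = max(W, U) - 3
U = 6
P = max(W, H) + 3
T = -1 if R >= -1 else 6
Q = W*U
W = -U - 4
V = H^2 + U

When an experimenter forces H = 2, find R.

do(H=2) replaces the equation H = max(W, U) - 3 with the constant H = 2.
W = -U - 4  [with U=6]  = -10
V = H^2 + U  [with H=2, U=6]  = 10
R = |W - V|  [with W=-10, V=10]  = 20

20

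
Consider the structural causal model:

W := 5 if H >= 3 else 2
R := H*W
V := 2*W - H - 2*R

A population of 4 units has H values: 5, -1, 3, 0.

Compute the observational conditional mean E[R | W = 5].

20

E[R|W=5] averages over only the 2 units with W=5 (H = 5, 3): R = 25, 15, mean 20.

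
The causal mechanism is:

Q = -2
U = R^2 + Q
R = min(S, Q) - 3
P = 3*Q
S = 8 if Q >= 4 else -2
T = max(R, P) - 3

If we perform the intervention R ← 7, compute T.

4

do(R=7) replaces the equation R = min(S, Q) - 3 with the constant R = 7.
P = 3*Q  [with Q=-2]  = -6
T = max(R, P) - 3  [with R=7, P=-6]  = 4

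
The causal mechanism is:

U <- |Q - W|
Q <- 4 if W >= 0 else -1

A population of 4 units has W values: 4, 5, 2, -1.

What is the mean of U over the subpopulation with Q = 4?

1

E[U|Q=4] averages over only the 3 units with Q=4 (W = 4, 5, 2): U = 0, 1, 2, mean 1.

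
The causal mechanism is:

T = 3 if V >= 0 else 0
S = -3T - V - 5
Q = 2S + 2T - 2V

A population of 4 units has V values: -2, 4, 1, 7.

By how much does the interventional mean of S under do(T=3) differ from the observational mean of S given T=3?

Under do(T=3), T's equation is replaced by T=3 for every unit. Per-unit S: -12, -18, -15, -21. Mean = -16.5.
Conditioning on T=3 selects the 3 unit(s) with V ∈ {4, 1, 7}. Their S values: -18, -15, -21. Mean = -18.
Difference = -16.5 − (-18) = 1.5.

1.5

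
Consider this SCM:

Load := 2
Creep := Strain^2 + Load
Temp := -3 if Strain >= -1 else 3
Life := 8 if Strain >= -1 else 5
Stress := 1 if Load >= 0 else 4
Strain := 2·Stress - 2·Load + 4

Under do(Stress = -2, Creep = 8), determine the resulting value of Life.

Setting Stress = -2, Creep = 8 by intervention discards those variables' equations.
Strain = 2·Stress - 2·Load + 4  [with Stress=-2, Load=2]  = -4
Life = 8 if Strain >= -1 else 5  [with Strain=-4]  = 5

5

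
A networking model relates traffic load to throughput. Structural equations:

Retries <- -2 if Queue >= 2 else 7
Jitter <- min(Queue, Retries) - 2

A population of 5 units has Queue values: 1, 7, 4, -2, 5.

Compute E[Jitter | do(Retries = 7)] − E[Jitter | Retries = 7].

3.5

Every unit gets Retries=7 under the intervention. Jitter values become -1, 5, 2, -4, 3; E[Jitter|do(Retries=7)] = 1.
E[Jitter|Retries=7] averages over only the 2 units with Retries=7 (Queue = 1, -2): Jitter = -1, -4, mean -2.5.
Difference = 1 − (-2.5) = 3.5.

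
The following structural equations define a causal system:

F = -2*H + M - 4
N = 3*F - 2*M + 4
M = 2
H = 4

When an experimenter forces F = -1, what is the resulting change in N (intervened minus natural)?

27

The intervention breaks the incoming arrows to F: F = -2*H + M - 4 no longer applies, and F = -1.
N = 3*F - 2*M + 4  [with F=-1, M=2]  = -3
Without intervention: F = -2*H + M - 4  [with H=4, M=2]  = -10; N = 3*F - 2*M + 4  [with F=-10, M=2]  = -30.
Change = -3 − (-30) = 27.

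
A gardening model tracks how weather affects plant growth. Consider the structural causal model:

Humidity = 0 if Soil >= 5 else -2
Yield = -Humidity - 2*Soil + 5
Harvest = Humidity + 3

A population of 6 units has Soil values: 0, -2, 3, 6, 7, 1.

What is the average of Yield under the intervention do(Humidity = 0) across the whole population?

do(Humidity=0) breaks Humidity's dependence on Soil. With Humidity=0 fixed, Yield across the units is 5, 9, -1, -7, -9, 3, mean 0.

0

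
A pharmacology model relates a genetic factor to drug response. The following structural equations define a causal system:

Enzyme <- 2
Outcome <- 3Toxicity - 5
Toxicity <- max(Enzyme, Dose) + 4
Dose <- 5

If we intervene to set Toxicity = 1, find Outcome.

The intervention breaks the incoming arrows to Toxicity: Toxicity <- max(Enzyme, Dose) + 4 no longer applies, and Toxicity = 1.
Outcome = 3Toxicity - 5  [with Toxicity=1]  = -2

-2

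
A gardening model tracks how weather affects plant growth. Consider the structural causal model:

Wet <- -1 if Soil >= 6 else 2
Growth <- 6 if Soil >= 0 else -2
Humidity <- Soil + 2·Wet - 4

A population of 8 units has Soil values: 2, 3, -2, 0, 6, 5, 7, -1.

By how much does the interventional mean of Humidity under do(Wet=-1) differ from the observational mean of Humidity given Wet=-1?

-4

Every unit gets Wet=-1 under the intervention. Humidity values become -4, -3, -8, -6, 0, -1, 1, -7; E[Humidity|do(Wet=-1)] = -3.5.
E[Humidity|Wet=-1] averages over only the 2 units with Wet=-1 (Soil = 6, 7): Humidity = 0, 1, mean 0.5.
Difference = -3.5 − 0.5 = -4.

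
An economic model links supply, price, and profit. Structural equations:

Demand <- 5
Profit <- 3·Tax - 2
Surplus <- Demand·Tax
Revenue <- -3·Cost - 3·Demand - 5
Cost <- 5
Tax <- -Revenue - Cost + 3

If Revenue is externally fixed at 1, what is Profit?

-11

do(Revenue=1) replaces the equation Revenue <- -3·Cost - 3·Demand - 5 with the constant Revenue = 1.
Tax = -Revenue - Cost + 3  [with Revenue=1, Cost=5]  = -3
Profit = 3·Tax - 2  [with Tax=-3]  = -11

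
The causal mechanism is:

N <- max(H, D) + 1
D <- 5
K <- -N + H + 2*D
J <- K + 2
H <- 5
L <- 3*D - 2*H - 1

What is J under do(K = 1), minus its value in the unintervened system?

-8

The intervention breaks the incoming arrows to K: K <- -N + H + 2*D no longer applies, and K = 1.
J = K + 2  [with K=1]  = 3
Without intervention: N = max(H, D) + 1  [with H=5, D=5]  = 6; K = -N + H + 2*D  [with N=6, H=5, D=5]  = 9; J = K + 2  [with K=9]  = 11.
Change = 3 − 11 = -8.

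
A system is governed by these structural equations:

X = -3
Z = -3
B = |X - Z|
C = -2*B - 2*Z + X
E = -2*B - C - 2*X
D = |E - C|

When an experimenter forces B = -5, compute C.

13

The intervention breaks the incoming arrows to B: B = |X - Z| no longer applies, and B = -5.
C = -2*B - 2*Z + X  [with B=-5, Z=-3, X=-3]  = 13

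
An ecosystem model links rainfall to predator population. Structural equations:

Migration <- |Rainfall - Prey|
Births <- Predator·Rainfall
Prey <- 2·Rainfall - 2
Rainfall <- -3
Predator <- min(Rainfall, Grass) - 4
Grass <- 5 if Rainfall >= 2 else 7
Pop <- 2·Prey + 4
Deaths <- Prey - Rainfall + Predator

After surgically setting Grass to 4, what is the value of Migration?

Under do(Grass=4), the mechanism Grass <- 5 if Rainfall >= 2 else 7 is discarded; Grass is fixed at 4.
No directed path runs from Grass to Migration, so Migration keeps its natural value.
Prey = 2·Rainfall - 2  [with Rainfall=-3]  = -8
Migration = |Rainfall - Prey|  [with Rainfall=-3, Prey=-8]  = 5

5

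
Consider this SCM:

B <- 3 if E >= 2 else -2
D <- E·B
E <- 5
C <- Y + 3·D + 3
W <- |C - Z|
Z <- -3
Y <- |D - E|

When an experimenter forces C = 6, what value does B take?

do(C=6) replaces the equation C <- Y + 3·D + 3 with the constant C = 6.
B is not downstream of the intervention, so its value is determined by the original equations.
B = 3 if E >= 2 else -2  [with E=5]  = 3

3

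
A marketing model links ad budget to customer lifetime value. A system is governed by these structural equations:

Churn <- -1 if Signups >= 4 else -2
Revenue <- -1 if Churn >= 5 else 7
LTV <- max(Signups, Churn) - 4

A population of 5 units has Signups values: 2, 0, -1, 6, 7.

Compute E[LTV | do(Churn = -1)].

do(Churn=-1) breaks Churn's dependence on Signups. With Churn=-1 fixed, LTV across the units is -2, -4, -5, 2, 3, mean -1.2.

-1.2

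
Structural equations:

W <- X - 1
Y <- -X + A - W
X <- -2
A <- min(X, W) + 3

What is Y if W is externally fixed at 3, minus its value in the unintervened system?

Under do(W=3), the mechanism W <- X - 1 is discarded; W is fixed at 3.
A = min(X, W) + 3  [with X=-2, W=3]  = 1
Y = -X + A - W  [with X=-2, A=1, W=3]  = 0
Without intervention: W = X - 1  [with X=-2]  = -3; A = min(X, W) + 3  [with X=-2, W=-3]  = 0; Y = -X + A - W  [with X=-2, A=0, W=-3]  = 5.
Change = 0 − 5 = -5.

-5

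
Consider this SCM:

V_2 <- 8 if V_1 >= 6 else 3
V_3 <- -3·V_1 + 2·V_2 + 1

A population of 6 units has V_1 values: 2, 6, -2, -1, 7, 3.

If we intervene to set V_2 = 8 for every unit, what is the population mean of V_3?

9.5

Under do(V_2=8), V_2's equation is replaced by V_2=8 for every unit. Per-unit V_3: 11, -1, 23, 20, -4, 8. Mean = 9.5.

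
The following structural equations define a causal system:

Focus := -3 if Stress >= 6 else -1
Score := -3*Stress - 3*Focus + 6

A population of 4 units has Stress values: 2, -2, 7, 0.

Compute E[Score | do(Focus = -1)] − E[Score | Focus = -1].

The intervention sets Focus=-1 in all 4 units regardless of Stress. Recomputing Score per unit gives 3, 15, -12, 9; average 3.75.
E[Score|Focus=-1] averages over only the 3 units with Focus=-1 (Stress = 2, -2, 0): Score = 3, 15, 9, mean 9.
Difference = 3.75 − 9 = -5.25.

-5.25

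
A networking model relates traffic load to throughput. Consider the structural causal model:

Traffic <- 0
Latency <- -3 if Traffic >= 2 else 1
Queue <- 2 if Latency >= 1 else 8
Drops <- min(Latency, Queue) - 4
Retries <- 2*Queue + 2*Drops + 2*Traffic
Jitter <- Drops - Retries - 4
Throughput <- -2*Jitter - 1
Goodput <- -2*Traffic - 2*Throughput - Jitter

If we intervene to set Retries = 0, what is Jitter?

The intervention breaks the incoming arrows to Retries: Retries <- 2*Queue + 2*Drops + 2*Traffic no longer applies, and Retries = 0.
Latency = -3 if Traffic >= 2 else 1  [with Traffic=0]  = 1
Queue = 2 if Latency >= 1 else 8  [with Latency=1]  = 2
Drops = min(Latency, Queue) - 4  [with Latency=1, Queue=2]  = -3
Jitter = Drops - Retries - 4  [with Drops=-3, Retries=0]  = -7

-7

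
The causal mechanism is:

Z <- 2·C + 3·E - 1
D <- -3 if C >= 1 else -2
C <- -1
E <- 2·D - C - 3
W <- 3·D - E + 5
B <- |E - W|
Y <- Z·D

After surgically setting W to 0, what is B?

Under do(W=0), the mechanism W <- 3·D - E + 5 is discarded; W is fixed at 0.
D = -3 if C >= 1 else -2  [with C=-1]  = -2
E = 2·D - C - 3  [with D=-2, C=-1]  = -6
B = |E - W|  [with E=-6, W=0]  = 6

6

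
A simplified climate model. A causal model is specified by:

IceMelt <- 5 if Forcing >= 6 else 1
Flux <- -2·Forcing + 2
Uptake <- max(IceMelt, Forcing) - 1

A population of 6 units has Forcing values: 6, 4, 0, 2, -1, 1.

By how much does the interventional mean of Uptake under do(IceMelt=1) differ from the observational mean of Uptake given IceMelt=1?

Every unit gets IceMelt=1 under the intervention. Uptake values become 5, 3, 0, 1, 0, 0; E[Uptake|do(IceMelt=1)] = 1.5.
Observing IceMelt=1 restricts to units where IceMelt's equation naturally yields 1: Forcing ∈ {4, 0, 2, -1, 1}. In that subpopulation Uptake = 3, 0, 1, 0, 0, mean 0.8.
Difference = 1.5 − 0.8 = 0.7.

0.7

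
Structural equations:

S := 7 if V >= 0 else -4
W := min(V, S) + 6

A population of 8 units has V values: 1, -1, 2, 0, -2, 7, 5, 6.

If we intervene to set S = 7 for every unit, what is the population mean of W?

do(S=7) breaks S's dependence on V. With S=7 fixed, W across the units is 7, 5, 8, 6, 4, 13, 11, 12, mean 8.25.

8.25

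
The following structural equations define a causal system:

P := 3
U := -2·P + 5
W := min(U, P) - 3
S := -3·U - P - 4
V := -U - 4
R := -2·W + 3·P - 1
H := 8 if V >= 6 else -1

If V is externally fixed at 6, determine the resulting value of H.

8

Under do(V=6), the mechanism V := -U - 4 is discarded; V is fixed at 6.
H = 8 if V >= 6 else -1  [with V=6]  = 8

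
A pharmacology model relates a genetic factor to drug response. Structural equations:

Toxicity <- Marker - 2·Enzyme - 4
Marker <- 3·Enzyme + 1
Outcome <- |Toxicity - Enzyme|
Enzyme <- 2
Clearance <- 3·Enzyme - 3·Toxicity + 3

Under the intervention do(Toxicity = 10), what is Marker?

7

Under do(Toxicity=10), the mechanism Toxicity <- Marker - 2·Enzyme - 4 is discarded; Toxicity is fixed at 10.
Since Marker is not a descendant of the intervened variable, it is unaffected.
Marker = 3·Enzyme + 1  [with Enzyme=2]  = 7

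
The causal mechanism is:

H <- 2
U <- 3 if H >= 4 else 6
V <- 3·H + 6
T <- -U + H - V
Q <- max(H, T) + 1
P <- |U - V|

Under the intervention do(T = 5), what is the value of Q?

6

Intervening sets T = 5 and removes its equation (T <- -U + H - V).
Q = max(H, T) + 1  [with H=2, T=5]  = 6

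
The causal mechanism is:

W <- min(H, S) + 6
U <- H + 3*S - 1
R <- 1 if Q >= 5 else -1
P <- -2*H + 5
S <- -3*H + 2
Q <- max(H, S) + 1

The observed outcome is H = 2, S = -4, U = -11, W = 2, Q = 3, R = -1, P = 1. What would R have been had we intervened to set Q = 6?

The intervention breaks the incoming arrows to Q: Q <- max(H, S) + 1 no longer applies, and Q = 6.
R = 1 if Q >= 5 else -1  [with Q=6]  = 1

1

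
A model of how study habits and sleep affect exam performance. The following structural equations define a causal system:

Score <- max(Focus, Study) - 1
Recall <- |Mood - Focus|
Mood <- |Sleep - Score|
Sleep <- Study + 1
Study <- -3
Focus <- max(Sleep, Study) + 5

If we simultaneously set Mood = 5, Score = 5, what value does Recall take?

2

Setting Mood = 5, Score = 5 by intervention discards those variables' equations.
Sleep = Study + 1  [with Study=-3]  = -2
Focus = max(Sleep, Study) + 5  [with Sleep=-2, Study=-3]  = 3
Recall = |Mood - Focus|  [with Mood=5, Focus=3]  = 2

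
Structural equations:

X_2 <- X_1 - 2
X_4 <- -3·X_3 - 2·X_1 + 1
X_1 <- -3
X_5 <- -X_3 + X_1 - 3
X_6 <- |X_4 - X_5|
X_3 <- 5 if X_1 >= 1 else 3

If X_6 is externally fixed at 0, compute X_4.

-2

do(X_6=0) replaces the equation X_6 <- |X_4 - X_5| with the constant X_6 = 0.
No directed path runs from X_6 to X_4, so X_4 keeps its natural value.
X_3 = 5 if X_1 >= 1 else 3  [with X_1=-3]  = 3
X_4 = -3·X_3 - 2·X_1 + 1  [with X_3=3, X_1=-3]  = -2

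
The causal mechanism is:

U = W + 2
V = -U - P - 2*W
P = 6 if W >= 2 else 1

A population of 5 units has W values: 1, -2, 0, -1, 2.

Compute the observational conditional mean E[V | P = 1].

E[V|P=1] averages over only the 4 units with P=1 (W = 1, -2, 0, -1): V = -6, 3, -3, 0, mean -1.5.

-1.5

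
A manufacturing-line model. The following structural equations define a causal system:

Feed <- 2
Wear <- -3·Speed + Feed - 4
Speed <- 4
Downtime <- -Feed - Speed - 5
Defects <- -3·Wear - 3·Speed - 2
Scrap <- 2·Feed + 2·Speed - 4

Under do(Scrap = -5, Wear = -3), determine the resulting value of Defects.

Under do(Scrap = -5, Wear = -3), each intervened variable's structural equation is replaced by its fixed value.
Defects = -3·Wear - 3·Speed - 2  [with Wear=-3, Speed=4]  = -5

-5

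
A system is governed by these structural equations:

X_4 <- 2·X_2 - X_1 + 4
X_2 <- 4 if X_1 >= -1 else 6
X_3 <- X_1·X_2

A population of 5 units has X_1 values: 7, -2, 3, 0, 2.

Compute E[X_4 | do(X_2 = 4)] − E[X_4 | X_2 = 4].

do(X_2=4) breaks X_2's dependence on X_1. With X_2=4 fixed, X_4 across the units is 5, 14, 9, 12, 10, mean 10.
E[X_4|X_2=4] averages over only the 4 units with X_2=4 (X_1 = 7, 3, 0, 2): X_4 = 5, 9, 12, 10, mean 9.
Difference = 10 − 9 = 1.

1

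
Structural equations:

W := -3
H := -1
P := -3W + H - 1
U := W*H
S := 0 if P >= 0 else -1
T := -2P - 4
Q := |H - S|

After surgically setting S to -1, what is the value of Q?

0

Under do(S=-1), the mechanism S := 0 if P >= 0 else -1 is discarded; S is fixed at -1.
Q = |H - S|  [with H=-1, S=-1]  = 0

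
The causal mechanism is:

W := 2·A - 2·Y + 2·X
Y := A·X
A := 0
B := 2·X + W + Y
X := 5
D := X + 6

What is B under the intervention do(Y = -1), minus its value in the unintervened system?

do(Y=-1) replaces the equation Y := A·X with the constant Y = -1.
W = 2·A - 2·Y + 2·X  [with A=0, Y=-1, X=5]  = 12
B = 2·X + W + Y  [with X=5, W=12, Y=-1]  = 21
Without intervention: Y = A·X  [with A=0, X=5]  = 0; W = 2·A - 2·Y + 2·X  [with A=0, Y=0, X=5]  = 10; B = 2·X + W + Y  [with X=5, W=10, Y=0]  = 20.
Change = 21 − 20 = 1.

1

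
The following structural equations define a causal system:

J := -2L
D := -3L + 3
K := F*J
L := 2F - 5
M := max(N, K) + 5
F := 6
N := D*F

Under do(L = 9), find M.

Under do(L=9), the mechanism L := 2F - 5 is discarded; L is fixed at 9.
D = -3L + 3  [with L=9]  = -24
J = -2L  [with L=9]  = -18
K = F*J  [with F=6, J=-18]  = -108
N = D*F  [with D=-24, F=6]  = -144
M = max(N, K) + 5  [with N=-144, K=-108]  = -103

-103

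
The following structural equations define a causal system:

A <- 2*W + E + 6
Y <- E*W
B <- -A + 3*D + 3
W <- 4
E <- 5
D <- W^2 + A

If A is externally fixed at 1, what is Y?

20

The intervention breaks the incoming arrows to A: A <- 2*W + E + 6 no longer applies, and A = 1.
Y is not downstream of the intervention, so its value is determined by the original equations.
Y = E*W  [with E=5, W=4]  = 20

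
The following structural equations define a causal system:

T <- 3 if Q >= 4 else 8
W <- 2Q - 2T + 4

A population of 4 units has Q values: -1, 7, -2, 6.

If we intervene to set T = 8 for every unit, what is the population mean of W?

do(T=8) breaks T's dependence on Q. With T=8 fixed, W across the units is -14, 2, -16, 0, mean -7.

-7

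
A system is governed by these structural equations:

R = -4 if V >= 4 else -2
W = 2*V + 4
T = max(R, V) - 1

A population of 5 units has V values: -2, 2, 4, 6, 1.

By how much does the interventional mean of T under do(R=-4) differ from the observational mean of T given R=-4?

-2.8

do(R=-4) breaks R's dependence on V. With R=-4 fixed, T across the units is -3, 1, 3, 5, 0, mean 1.2.
Observing R=-4 restricts to units where R's equation naturally yields -4: V ∈ {4, 6}. In that subpopulation T = 3, 5, mean 4.
Difference = 1.2 − 4 = -2.8.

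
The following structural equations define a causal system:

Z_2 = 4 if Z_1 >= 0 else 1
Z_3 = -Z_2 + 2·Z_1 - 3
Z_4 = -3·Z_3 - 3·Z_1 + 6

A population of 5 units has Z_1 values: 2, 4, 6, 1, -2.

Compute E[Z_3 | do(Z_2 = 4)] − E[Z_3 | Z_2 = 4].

-2.1

Under do(Z_2=4), Z_2's equation is replaced by Z_2=4 for every unit. Per-unit Z_3: -3, 1, 5, -5, -11. Mean = -2.6.
Conditioning on Z_2=4 selects the 4 unit(s) with Z_1 ∈ {2, 4, 6, 1}. Their Z_3 values: -3, 1, 5, -5. Mean = -0.5.
Difference = -2.6 − (-0.5) = -2.1.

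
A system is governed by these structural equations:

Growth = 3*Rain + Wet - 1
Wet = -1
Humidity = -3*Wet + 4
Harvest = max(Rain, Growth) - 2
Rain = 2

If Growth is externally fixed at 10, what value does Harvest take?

do(Growth=10) replaces the equation Growth = 3*Rain + Wet - 1 with the constant Growth = 10.
Harvest = max(Rain, Growth) - 2  [with Rain=2, Growth=10]  = 8

8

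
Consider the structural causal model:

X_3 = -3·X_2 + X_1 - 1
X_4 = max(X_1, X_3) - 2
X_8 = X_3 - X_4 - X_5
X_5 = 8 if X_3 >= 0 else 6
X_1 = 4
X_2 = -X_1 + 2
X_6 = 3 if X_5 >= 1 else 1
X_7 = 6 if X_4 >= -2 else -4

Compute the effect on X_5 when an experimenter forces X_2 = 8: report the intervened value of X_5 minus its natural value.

do(X_2=8) replaces the equation X_2 = -X_1 + 2 with the constant X_2 = 8.
X_3 = -3·X_2 + X_1 - 1  [with X_2=8, X_1=4]  = -21
X_5 = 8 if X_3 >= 0 else 6  [with X_3=-21]  = 6
Without intervention: X_2 = -X_1 + 2  [with X_1=4]  = -2; X_3 = -3·X_2 + X_1 - 1  [with X_2=-2, X_1=4]  = 9; X_5 = 8 if X_3 >= 0 else 6  [with X_3=9]  = 8.
Change = 6 − 8 = -2.

-2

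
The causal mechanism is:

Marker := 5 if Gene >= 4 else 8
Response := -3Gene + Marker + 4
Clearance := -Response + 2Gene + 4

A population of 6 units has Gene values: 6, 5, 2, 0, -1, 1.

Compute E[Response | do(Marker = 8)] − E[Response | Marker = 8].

-5

The intervention sets Marker=8 in all 6 units regardless of Gene. Recomputing Response per unit gives -6, -3, 6, 12, 15, 9; average 5.5.
Observing Marker=8 restricts to units where Marker's equation naturally yields 8: Gene ∈ {2, 0, -1, 1}. In that subpopulation Response = 6, 12, 15, 9, mean 10.5.
Difference = 5.5 − 10.5 = -5.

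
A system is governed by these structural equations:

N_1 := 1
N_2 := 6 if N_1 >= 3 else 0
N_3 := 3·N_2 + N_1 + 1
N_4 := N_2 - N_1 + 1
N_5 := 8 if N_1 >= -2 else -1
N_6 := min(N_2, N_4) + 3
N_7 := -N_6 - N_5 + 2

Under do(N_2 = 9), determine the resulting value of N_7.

Under do(N_2=9), the mechanism N_2 := 6 if N_1 >= 3 else 0 is discarded; N_2 is fixed at 9.
N_4 = N_2 - N_1 + 1  [with N_2=9, N_1=1]  = 9
N_5 = 8 if N_1 >= -2 else -1  [with N_1=1]  = 8
N_6 = min(N_2, N_4) + 3  [with N_2=9, N_4=9]  = 12
N_7 = -N_6 - N_5 + 2  [with N_6=12, N_5=8]  = -18

-18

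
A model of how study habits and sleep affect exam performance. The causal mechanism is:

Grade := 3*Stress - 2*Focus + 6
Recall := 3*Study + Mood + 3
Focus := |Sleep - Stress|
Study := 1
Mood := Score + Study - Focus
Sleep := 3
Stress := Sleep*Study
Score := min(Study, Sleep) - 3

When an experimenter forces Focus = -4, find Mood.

Under do(Focus=-4), the mechanism Focus := |Sleep - Stress| is discarded; Focus is fixed at -4.
Score = min(Study, Sleep) - 3  [with Study=1, Sleep=3]  = -2
Mood = Score + Study - Focus  [with Score=-2, Study=1, Focus=-4]  = 3

3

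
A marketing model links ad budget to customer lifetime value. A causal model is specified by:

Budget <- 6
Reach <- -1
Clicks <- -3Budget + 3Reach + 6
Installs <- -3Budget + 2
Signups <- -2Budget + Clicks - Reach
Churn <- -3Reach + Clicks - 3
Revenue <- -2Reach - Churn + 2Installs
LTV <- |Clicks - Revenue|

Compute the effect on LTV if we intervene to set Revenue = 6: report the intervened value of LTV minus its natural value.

do(Revenue=6) replaces the equation Revenue <- -2Reach - Churn + 2Installs with the constant Revenue = 6.
Clicks = -3Budget + 3Reach + 6  [with Budget=6, Reach=-1]  = -15
LTV = |Clicks - Revenue|  [with Clicks=-15, Revenue=6]  = 21
Without intervention: Clicks = -3Budget + 3Reach + 6  [with Budget=6, Reach=-1]  = -15; Installs = -3Budget + 2  [with Budget=6]  = -16; Churn = -3Reach + Clicks - 3  [with Reach=-1, Clicks=-15]  = -15; Revenue = -2Reach - Churn + 2Installs  [with Reach=-1, Churn=-15, Installs=-16]  = -15; LTV = |Clicks - Revenue|  [with Clicks=-15, Revenue=-15]  = 0.
Change = 21 − 0 = 21.

21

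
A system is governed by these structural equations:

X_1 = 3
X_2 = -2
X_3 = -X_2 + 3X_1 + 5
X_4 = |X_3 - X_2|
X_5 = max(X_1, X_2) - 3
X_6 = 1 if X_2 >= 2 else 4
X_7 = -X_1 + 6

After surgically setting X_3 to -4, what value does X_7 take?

3

The intervention breaks the incoming arrows to X_3: X_3 = -X_2 + 3X_1 + 5 no longer applies, and X_3 = -4.
X_7 is not downstream of the intervention, so its value is determined by the original equations.
X_7 = -X_1 + 6  [with X_1=3]  = 3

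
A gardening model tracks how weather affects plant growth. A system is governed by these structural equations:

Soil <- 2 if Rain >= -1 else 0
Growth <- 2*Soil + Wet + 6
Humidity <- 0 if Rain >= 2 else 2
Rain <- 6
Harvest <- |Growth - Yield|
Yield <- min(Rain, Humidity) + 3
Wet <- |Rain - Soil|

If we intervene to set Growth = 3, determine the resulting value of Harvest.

0

The intervention breaks the incoming arrows to Growth: Growth <- 2*Soil + Wet + 6 no longer applies, and Growth = 3.
Humidity = 0 if Rain >= 2 else 2  [with Rain=6]  = 0
Yield = min(Rain, Humidity) + 3  [with Rain=6, Humidity=0]  = 3
Harvest = |Growth - Yield|  [with Growth=3, Yield=3]  = 0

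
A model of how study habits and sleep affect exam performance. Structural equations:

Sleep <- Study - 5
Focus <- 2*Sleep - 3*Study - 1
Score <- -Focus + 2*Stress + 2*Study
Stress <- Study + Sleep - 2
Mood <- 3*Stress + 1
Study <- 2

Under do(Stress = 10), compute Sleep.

Under do(Stress=10), the mechanism Stress <- Study + Sleep - 2 is discarded; Stress is fixed at 10.
Since Sleep is not a descendant of the intervened variable, it is unaffected.
Sleep = Study - 5  [with Study=2]  = -3

-3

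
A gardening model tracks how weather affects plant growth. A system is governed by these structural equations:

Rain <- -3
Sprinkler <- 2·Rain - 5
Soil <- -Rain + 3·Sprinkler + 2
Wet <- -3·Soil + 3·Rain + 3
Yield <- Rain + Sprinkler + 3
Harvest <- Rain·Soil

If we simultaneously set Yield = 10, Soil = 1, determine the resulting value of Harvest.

The joint intervention fixes Yield = 10, Soil = 1, removing each variable's own equation.
Harvest = Rain·Soil  [with Rain=-3, Soil=1]  = -3

-3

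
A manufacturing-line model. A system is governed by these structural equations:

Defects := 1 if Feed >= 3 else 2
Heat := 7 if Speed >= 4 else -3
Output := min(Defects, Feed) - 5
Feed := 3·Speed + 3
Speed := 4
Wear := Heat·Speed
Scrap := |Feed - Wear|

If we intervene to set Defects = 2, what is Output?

-3

Under do(Defects=2), the mechanism Defects := 1 if Feed >= 3 else 2 is discarded; Defects is fixed at 2.
Feed = 3·Speed + 3  [with Speed=4]  = 15
Output = min(Defects, Feed) - 5  [with Defects=2, Feed=15]  = -3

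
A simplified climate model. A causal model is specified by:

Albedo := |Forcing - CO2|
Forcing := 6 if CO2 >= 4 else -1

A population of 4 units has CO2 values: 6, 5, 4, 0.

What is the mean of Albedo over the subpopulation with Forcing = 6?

1

E[Albedo|Forcing=6] averages over only the 3 units with Forcing=6 (CO2 = 6, 5, 4): Albedo = 0, 1, 2, mean 1.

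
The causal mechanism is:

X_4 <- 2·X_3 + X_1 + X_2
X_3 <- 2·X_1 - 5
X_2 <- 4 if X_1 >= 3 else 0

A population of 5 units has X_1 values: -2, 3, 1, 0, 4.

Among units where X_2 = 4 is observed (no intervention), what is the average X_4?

11.5

E[X_4|X_2=4] averages over only the 2 units with X_2=4 (X_1 = 3, 4): X_4 = 9, 14, mean 11.5.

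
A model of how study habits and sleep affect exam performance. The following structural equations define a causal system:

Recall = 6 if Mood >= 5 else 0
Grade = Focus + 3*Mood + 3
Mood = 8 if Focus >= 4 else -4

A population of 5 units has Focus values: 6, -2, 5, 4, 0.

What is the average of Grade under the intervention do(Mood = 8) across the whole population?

Under do(Mood=8), Mood's equation is replaced by Mood=8 for every unit. Per-unit Grade: 33, 25, 32, 31, 27. Mean = 29.6.

29.6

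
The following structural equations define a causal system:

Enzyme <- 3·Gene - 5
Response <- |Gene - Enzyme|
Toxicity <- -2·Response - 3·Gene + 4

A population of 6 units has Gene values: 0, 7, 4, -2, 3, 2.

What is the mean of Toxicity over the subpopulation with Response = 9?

-21.5

Conditioning on Response=9 selects the 2 unit(s) with Gene ∈ {7, -2}. Their Toxicity values: -35, -8. Mean = -21.5.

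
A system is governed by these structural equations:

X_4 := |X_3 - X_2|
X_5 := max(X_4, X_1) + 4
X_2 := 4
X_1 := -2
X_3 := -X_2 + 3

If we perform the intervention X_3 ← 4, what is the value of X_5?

do(X_3=4) replaces the equation X_3 := -X_2 + 3 with the constant X_3 = 4.
X_4 = |X_3 - X_2|  [with X_3=4, X_2=4]  = 0
X_5 = max(X_4, X_1) + 4  [with X_4=0, X_1=-2]  = 4

4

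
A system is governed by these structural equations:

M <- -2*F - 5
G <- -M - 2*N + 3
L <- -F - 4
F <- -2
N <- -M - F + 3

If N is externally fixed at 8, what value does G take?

do(N=8) replaces the equation N <- -M - F + 3 with the constant N = 8.
M = -2*F - 5  [with F=-2]  = -1
G = -M - 2*N + 3  [with M=-1, N=8]  = -12

-12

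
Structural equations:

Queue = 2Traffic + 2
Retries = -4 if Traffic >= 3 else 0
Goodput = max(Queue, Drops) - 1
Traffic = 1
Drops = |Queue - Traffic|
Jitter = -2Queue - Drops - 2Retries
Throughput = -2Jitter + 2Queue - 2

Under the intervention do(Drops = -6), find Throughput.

10

The intervention breaks the incoming arrows to Drops: Drops = |Queue - Traffic| no longer applies, and Drops = -6.
Queue = 2Traffic + 2  [with Traffic=1]  = 4
Retries = -4 if Traffic >= 3 else 0  [with Traffic=1]  = 0
Jitter = -2Queue - Drops - 2Retries  [with Queue=4, Drops=-6, Retries=0]  = -2
Throughput = -2Jitter + 2Queue - 2  [with Jitter=-2, Queue=4]  = 10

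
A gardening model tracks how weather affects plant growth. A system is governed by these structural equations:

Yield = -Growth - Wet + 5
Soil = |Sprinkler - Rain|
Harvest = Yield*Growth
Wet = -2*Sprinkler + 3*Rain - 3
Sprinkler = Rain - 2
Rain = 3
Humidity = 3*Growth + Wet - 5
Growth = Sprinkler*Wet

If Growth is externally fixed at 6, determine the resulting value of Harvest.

-30

do(Growth=6) replaces the equation Growth = Sprinkler*Wet with the constant Growth = 6.
Sprinkler = Rain - 2  [with Rain=3]  = 1
Wet = -2*Sprinkler + 3*Rain - 3  [with Sprinkler=1, Rain=3]  = 4
Yield = -Growth - Wet + 5  [with Growth=6, Wet=4]  = -5
Harvest = Yield*Growth  [with Yield=-5, Growth=6]  = -30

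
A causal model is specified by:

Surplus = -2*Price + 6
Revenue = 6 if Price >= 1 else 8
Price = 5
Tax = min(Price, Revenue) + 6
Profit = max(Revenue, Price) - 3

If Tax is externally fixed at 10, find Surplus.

do(Tax=10) replaces the equation Tax = min(Price, Revenue) + 6 with the constant Tax = 10.
Surplus is not downstream of the intervention, so its value is determined by the original equations.
Surplus = -2*Price + 6  [with Price=5]  = -4

-4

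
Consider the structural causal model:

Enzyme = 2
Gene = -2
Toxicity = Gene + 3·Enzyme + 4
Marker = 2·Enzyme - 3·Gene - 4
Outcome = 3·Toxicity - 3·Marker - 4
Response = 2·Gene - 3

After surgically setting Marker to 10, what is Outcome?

The intervention breaks the incoming arrows to Marker: Marker = 2·Enzyme - 3·Gene - 4 no longer applies, and Marker = 10.
Toxicity = Gene + 3·Enzyme + 4  [with Gene=-2, Enzyme=2]  = 8
Outcome = 3·Toxicity - 3·Marker - 4  [with Toxicity=8, Marker=10]  = -10

-10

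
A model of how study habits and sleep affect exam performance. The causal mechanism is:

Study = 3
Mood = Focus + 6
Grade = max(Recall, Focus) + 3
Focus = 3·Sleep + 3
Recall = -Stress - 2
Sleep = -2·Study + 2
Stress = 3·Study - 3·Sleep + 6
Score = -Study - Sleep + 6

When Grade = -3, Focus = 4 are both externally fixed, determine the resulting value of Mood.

10

The joint intervention fixes Grade = -3, Focus = 4, removing each variable's own equation.
Mood = Focus + 6  [with Focus=4]  = 10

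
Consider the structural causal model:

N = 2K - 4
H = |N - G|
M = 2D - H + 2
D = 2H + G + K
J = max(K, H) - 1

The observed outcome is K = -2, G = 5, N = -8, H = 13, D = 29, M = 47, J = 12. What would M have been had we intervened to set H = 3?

17

Under do(H=3), the mechanism H = |N - G| is discarded; H is fixed at 3.
D = 2H + G + K  [with H=3, G=5, K=-2]  = 9
M = 2D - H + 2  [with D=9, H=3]  = 17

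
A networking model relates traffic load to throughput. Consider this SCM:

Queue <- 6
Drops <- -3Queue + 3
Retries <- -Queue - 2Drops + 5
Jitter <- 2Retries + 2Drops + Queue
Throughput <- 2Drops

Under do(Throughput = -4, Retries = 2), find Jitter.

Under do(Throughput = -4, Retries = 2), each intervened variable's structural equation is replaced by its fixed value.
Drops = -3Queue + 3  [with Queue=6]  = -15
Jitter = 2Retries + 2Drops + Queue  [with Retries=2, Drops=-15, Queue=6]  = -20

-20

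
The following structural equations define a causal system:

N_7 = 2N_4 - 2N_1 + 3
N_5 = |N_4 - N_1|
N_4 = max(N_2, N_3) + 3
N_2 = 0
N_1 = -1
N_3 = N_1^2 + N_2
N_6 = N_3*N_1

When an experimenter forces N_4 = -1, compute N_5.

0

Intervening sets N_4 = -1 and removes its equation (N_4 = max(N_2, N_3) + 3).
N_5 = |N_4 - N_1|  [with N_4=-1, N_1=-1]  = 0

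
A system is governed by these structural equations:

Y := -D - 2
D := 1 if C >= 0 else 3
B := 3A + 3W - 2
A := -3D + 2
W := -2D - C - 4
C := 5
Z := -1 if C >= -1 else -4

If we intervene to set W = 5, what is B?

10

The intervention breaks the incoming arrows to W: W := -2D - C - 4 no longer applies, and W = 5.
D = 1 if C >= 0 else 3  [with C=5]  = 1
A = -3D + 2  [with D=1]  = -1
B = 3A + 3W - 2  [with A=-1, W=5]  = 10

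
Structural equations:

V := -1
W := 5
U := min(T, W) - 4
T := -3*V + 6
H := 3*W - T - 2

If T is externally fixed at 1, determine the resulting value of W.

5

Under do(T=1), the mechanism T := -3*V + 6 is discarded; T is fixed at 1.
Since W is not a descendant of the intervened variable, it is unaffected.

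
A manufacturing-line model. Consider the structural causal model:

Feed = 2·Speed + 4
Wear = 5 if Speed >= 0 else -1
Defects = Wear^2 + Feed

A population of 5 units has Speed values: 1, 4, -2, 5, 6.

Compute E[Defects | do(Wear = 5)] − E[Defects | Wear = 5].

The intervention sets Wear=5 in all 5 units regardless of Speed. Recomputing Defects per unit gives 31, 37, 25, 39, 41; average 34.6.
Conditioning on Wear=5 selects the 4 unit(s) with Speed ∈ {1, 4, 5, 6}. Their Defects values: 31, 37, 39, 41. Mean = 37.
Difference = 34.6 − 37 = -2.4.

-2.4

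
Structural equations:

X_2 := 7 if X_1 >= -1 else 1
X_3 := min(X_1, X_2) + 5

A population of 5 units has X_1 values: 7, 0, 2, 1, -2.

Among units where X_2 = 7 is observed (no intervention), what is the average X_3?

7.5

Observing X_2=7 restricts to units where X_2's equation naturally yields 7: X_1 ∈ {7, 0, 2, 1}. In that subpopulation X_3 = 12, 5, 7, 6, mean 7.5.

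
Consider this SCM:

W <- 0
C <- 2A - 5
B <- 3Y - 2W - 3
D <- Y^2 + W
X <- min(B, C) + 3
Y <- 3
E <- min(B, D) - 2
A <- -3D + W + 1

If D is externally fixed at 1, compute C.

-9

The intervention breaks the incoming arrows to D: D <- Y^2 + W no longer applies, and D = 1.
A = -3D + W + 1  [with D=1, W=0]  = -2
C = 2A - 5  [with A=-2]  = -9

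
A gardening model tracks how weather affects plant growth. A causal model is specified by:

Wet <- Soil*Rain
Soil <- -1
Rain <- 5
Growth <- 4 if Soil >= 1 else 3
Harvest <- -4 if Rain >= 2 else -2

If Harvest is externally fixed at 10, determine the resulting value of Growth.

3

The intervention breaks the incoming arrows to Harvest: Harvest <- -4 if Rain >= 2 else -2 no longer applies, and Harvest = 10.
Since Growth is not a descendant of the intervened variable, it is unaffected.
Growth = 4 if Soil >= 1 else 3  [with Soil=-1]  = 3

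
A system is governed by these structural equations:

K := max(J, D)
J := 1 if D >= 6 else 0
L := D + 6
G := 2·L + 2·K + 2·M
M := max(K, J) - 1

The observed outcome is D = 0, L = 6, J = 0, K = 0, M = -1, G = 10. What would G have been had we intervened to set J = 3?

22

The intervention breaks the incoming arrows to J: J := 1 if D >= 6 else 0 no longer applies, and J = 3.
L = D + 6  [with D=0]  = 6
K = max(J, D)  [with J=3, D=0]  = 3
M = max(K, J) - 1  [with K=3, J=3]  = 2
G = 2·L + 2·K + 2·M  [with L=6, K=3, M=2]  = 22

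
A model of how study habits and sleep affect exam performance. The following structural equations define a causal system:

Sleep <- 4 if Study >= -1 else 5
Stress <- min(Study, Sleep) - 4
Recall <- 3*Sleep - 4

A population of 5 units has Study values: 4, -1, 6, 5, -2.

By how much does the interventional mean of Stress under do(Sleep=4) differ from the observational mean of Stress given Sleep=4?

do(Sleep=4) breaks Sleep's dependence on Study. With Sleep=4 fixed, Stress across the units is 0, -5, 0, 0, -6, mean -2.2.
Conditioning on Sleep=4 selects the 4 unit(s) with Study ∈ {4, -1, 6, 5}. Their Stress values: 0, -5, 0, 0. Mean = -1.25.
Difference = -2.2 − (-1.25) = -0.95.

-0.95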